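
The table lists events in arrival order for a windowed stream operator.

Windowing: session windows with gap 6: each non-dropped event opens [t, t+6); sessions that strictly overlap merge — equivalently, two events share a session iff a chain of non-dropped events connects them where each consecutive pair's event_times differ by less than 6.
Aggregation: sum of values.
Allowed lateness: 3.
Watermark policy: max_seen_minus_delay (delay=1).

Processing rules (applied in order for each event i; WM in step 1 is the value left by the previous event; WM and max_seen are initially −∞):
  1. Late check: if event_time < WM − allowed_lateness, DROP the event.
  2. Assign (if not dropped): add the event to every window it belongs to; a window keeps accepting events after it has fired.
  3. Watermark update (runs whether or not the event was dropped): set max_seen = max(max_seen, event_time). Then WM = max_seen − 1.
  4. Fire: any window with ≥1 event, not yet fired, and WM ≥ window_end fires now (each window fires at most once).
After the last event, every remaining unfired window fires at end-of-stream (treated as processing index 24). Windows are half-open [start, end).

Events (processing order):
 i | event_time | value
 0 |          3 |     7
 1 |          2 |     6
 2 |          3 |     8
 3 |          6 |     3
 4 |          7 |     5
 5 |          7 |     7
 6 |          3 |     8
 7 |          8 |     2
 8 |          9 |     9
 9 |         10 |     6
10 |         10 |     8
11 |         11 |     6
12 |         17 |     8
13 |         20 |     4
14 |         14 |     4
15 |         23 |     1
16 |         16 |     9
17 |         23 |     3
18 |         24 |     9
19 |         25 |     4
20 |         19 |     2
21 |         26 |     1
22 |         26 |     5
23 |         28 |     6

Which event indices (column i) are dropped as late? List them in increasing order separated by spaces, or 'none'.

i=0 t=3 v=7: → [3,9); WM=2
i=1 t=2 v=6: → [2,9); WM=2
i=2 t=3 v=8: → [2,9); WM=2
i=3 t=6 v=3: → [2,12); WM=5
i=4 t=7 v=5: → [2,13); WM=6
i=5 t=7 v=7: → [2,13); WM=6
i=6 t=3 v=8: → [2,13); WM=6
i=7 t=8 v=2: → [2,14); WM=7
i=8 t=9 v=9: → [2,15); WM=8
i=9 t=10 v=6: → [2,16); WM=9
i=10 t=10 v=8: → [2,16); WM=9
i=11 t=11 v=6: → [2,17); WM=10
i=12 t=17 v=8: → [17,23); WM=16
i=13 t=20 v=4: → [17,26); WM=19
i=14 t=14 v=4: DROP (t<19-3); WM=19
i=15 t=23 v=1: → [17,29); WM=22
i=16 t=16 v=9: DROP (t<22-3); WM=22
i=17 t=23 v=3: → [17,29); WM=22
i=18 t=24 v=9: → [17,30); WM=23
i=19 t=25 v=4: → [17,31); WM=24
i=20 t=19 v=2: DROP (t<24-3); WM=24
i=21 t=26 v=1: → [17,32); WM=25
i=22 t=26 v=5: → [17,32); WM=25
i=23 t=28 v=6: → [17,34); WM=27

14 16 20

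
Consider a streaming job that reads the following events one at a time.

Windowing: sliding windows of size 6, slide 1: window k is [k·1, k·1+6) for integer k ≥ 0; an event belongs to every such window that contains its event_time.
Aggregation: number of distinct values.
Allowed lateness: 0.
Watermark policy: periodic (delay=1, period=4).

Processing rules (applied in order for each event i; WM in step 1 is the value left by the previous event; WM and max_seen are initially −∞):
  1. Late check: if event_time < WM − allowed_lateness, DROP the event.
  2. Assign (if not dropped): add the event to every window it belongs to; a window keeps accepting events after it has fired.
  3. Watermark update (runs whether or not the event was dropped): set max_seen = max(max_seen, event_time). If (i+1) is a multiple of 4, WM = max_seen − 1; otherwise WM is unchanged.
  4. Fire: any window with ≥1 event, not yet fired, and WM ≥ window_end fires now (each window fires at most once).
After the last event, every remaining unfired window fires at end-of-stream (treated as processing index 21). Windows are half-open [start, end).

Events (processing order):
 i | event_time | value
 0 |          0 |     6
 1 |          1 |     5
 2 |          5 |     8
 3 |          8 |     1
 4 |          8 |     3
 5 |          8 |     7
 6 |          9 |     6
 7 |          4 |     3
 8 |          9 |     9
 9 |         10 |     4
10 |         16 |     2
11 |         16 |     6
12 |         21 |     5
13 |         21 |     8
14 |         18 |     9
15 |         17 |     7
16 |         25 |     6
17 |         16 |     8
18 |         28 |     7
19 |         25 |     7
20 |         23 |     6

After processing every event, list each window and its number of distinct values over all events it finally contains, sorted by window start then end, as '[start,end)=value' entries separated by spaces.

[0,6)=3 [1,7)=2 [2,8)=1 [3,9)=4 [4,10)=6 [5,11)=7 [6,12)=6 [7,13)=6 [8,14)=6 [9,15)=3 [10,16)=1 [11,17)=2 [12,18)=3 [13,19)=4 [14,20)=4 [15,21)=4 [16,22)=6 [17,23)=4 [18,24)=3 [19,25)=2 [20,26)=4 [21,27)=4 [22,28)=2 [23,29)=2 [24,30)=2 [25,31)=2 [26,32)=1 [27,33)=1 [28,34)=1

i=0 t=0 v=6: → [0,6); WM=−∞
i=1 t=1 v=5: → [1,7),[0,6); WM=−∞
i=2 t=5 v=8: → [5,11),[4,10),[3,9),[2,8),[1,7),[0,6); WM=−∞
i=3 t=8 v=1: → [8,14),[7,13),[6,12),[5,11),[4,10),[3,9); WM=7; [0,6) fires=3 [1,7) fires=2
i=4 t=8 v=3: → [8,14),[7,13),[6,12),[5,11),[4,10),[3,9); WM=7
i=5 t=8 v=7: → [8,14),[7,13),[6,12),[5,11),[4,10),[3,9); WM=7
i=6 t=9 v=6: → [9,15),[8,14),[7,13),[6,12),[5,11),[4,10); WM=7
i=7 t=4 v=3: DROP (t<7-0); WM=8; [2,8) fires=1
i=8 t=9 v=9: → [9,15),[8,14),[7,13),[6,12),[5,11),[4,10); WM=8
i=9 t=10 v=4: → [10,16),[9,15),[8,14),[7,13),[6,12),[5,11); WM=8
i=10 t=16 v=2: → [16,22),[15,21),[14,20),[13,19),[12,18),[11,17); WM=8
i=11 t=16 v=6: → [16,22),[15,21),[14,20),[13,19),[12,18),[11,17); WM=15; [3,9) fires=4 [4,10) fires=6 [5,11) fires=7 [6,12) fires=6 [7,13) fires=6 [8,14) fires=6 [9,15) fires=3
i=12 t=21 v=5: → [21,27),[20,26),[19,25),[18,24),[17,23),[16,22); WM=15
i=13 t=21 v=8: → [21,27),[20,26),[19,25),[18,24),[17,23),[16,22); WM=15
i=14 t=18 v=9: → [18,24),[17,23),[16,22),[15,21),[14,20),[13,19); WM=15
i=15 t=17 v=7: → [17,23),[16,22),[15,21),[14,20),[13,19),[12,18); WM=20; [10,16) fires=1 [11,17) fires=2 [12,18) fires=3 [13,19) fires=4 [14,20) fires=4
i=16 t=25 v=6: → [25,31),[24,30),[23,29),[22,28),[21,27),[20,26); WM=20
i=17 t=16 v=8: DROP (t<20-0); WM=20
i=18 t=28 v=7: → [28,34),[27,33),[26,32),[25,31),[24,30),[23,29); WM=20
i=19 t=25 v=7: → [25,31),[24,30),[23,29),[22,28),[21,27),[20,26); WM=27; [15,21) fires=4 [16,22) fires=6 [17,23) fires=4 [18,24) fires=3 [19,25) fires=2 [20,26) fires=4 [21,27) fires=4
i=20 t=23 v=6: DROP (t<27-0); WM=27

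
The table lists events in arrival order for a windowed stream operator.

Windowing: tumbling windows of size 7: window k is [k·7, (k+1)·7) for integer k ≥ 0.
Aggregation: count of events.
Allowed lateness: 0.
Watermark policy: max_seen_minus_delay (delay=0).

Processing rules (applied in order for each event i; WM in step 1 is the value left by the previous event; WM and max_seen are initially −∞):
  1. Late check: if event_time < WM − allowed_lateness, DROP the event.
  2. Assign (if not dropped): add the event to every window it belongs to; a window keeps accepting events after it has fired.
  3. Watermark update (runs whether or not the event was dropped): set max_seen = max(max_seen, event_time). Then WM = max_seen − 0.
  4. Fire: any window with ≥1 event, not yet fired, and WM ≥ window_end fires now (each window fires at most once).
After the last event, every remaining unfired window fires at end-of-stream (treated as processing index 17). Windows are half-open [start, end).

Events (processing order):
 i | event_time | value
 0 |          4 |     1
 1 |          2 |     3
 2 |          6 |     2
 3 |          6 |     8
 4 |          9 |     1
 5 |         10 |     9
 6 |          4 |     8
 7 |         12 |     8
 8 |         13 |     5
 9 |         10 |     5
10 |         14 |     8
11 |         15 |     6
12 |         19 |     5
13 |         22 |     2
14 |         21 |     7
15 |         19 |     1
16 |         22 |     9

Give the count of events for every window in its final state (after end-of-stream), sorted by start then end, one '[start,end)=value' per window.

[0,7)=3 [7,14)=4 [14,21)=3 [21,28)=2

i=0 t=4 v=1: → [0,7); WM=4
i=1 t=2 v=3: DROP (t<4-0); WM=4
i=2 t=6 v=2: → [0,7); WM=6
i=3 t=6 v=8: → [0,7); WM=6
i=4 t=9 v=1: → [7,14); WM=9; [0,7) fires=3
i=5 t=10 v=9: → [7,14); WM=10
i=6 t=4 v=8: DROP (t<10-0); WM=10
i=7 t=12 v=8: → [7,14); WM=12
i=8 t=13 v=5: → [7,14); WM=13
i=9 t=10 v=5: DROP (t<13-0); WM=13
i=10 t=14 v=8: → [14,21); WM=14; [7,14) fires=4
i=11 t=15 v=6: → [14,21); WM=15
i=12 t=19 v=5: → [14,21); WM=19
i=13 t=22 v=2: → [21,28); WM=22; [14,21) fires=3
i=14 t=21 v=7: DROP (t<22-0); WM=22
i=15 t=19 v=1: DROP (t<22-0); WM=22
i=16 t=22 v=9: → [21,28); WM=22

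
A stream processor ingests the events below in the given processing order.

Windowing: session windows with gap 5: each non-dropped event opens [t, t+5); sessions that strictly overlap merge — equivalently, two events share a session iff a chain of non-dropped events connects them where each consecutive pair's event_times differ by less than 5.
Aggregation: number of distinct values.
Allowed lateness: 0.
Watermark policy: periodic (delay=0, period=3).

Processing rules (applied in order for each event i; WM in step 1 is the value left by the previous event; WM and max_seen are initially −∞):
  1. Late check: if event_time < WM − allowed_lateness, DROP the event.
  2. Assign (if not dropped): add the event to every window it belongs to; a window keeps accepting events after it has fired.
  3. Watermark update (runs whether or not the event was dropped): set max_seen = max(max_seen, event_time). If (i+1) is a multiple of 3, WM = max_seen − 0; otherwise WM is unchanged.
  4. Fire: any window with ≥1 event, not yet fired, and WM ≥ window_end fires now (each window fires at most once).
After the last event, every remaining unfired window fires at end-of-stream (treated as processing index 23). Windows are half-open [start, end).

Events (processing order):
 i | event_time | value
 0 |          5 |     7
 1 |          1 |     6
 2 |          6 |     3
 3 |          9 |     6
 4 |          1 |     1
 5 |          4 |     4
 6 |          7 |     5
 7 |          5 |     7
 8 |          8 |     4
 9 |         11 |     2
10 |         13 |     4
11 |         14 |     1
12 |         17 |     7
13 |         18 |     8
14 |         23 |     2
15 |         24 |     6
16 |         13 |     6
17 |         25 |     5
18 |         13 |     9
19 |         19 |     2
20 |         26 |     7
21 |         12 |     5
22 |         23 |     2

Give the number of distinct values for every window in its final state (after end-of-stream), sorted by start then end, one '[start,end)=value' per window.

[1,23)=7 [23,31)=4

i=0 t=5 v=7: → [5,10); WM=−∞
i=1 t=1 v=6: → [1,10); WM=−∞
i=2 t=6 v=3: → [1,11); WM=6
i=3 t=9 v=6: → [1,14); WM=6
i=4 t=1 v=1: DROP (t<6-0); WM=6
i=5 t=4 v=4: DROP (t<6-0); WM=9
i=6 t=7 v=5: DROP (t<9-0); WM=9
i=7 t=5 v=7: DROP (t<9-0); WM=9
i=8 t=8 v=4: DROP (t<9-0); WM=9
i=9 t=11 v=2: → [1,16); WM=9
i=10 t=13 v=4: → [1,18); WM=9
i=11 t=14 v=1: → [1,19); WM=14
i=12 t=17 v=7: → [1,22); WM=14
i=13 t=18 v=8: → [1,23); WM=14
i=14 t=23 v=2: → [23,28); WM=23
i=15 t=24 v=6: → [23,29); WM=23
i=16 t=13 v=6: DROP (t<23-0); WM=23
i=17 t=25 v=5: → [23,30); WM=25
i=18 t=13 v=9: DROP (t<25-0); WM=25
i=19 t=19 v=2: DROP (t<25-0); WM=25
i=20 t=26 v=7: → [23,31); WM=26
i=21 t=12 v=5: DROP (t<26-0); WM=26
i=22 t=23 v=2: DROP (t<26-0); WM=26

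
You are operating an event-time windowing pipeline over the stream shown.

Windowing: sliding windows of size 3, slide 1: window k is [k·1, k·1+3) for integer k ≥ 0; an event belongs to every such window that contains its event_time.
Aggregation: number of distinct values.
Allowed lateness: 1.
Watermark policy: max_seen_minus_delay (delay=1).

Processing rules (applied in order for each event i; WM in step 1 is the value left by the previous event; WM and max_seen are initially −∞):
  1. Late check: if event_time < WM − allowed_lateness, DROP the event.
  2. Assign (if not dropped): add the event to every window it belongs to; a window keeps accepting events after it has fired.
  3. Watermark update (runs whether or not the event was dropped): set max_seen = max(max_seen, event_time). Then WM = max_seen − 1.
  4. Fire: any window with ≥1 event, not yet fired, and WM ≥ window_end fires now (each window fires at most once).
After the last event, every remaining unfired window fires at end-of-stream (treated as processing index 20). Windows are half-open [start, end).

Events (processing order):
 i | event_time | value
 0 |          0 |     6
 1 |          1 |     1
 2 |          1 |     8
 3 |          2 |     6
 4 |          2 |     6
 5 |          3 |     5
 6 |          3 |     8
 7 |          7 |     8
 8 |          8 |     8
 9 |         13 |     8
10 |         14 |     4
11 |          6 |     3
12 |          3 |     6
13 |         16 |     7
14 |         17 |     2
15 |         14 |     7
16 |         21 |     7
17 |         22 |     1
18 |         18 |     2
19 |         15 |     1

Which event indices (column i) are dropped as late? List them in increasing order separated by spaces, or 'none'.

i=0 t=0 v=6: → [0,3); WM=-1
i=1 t=1 v=1: → [1,4),[0,3); WM=0
i=2 t=1 v=8: → [1,4),[0,3); WM=0
i=3 t=2 v=6: → [2,5),[1,4),[0,3); WM=1
i=4 t=2 v=6: → [2,5),[1,4),[0,3); WM=1
i=5 t=3 v=5: → [3,6),[2,5),[1,4); WM=2
i=6 t=3 v=8: → [3,6),[2,5),[1,4); WM=2
i=7 t=7 v=8: → [7,10),[6,9),[5,8); WM=6; [0,3) fires=3 [1,4) fires=4 [2,5) fires=3 [3,6) fires=2
i=8 t=8 v=8: → [8,11),[7,10),[6,9); WM=7
i=9 t=13 v=8: → [13,16),[12,15),[11,14); WM=12; [5,8) fires=1 [6,9) fires=1 [7,10) fires=1 [8,11) fires=1
i=10 t=14 v=4: → [14,17),[13,16),[12,15); WM=13
i=11 t=6 v=3: DROP (t<13-1); WM=13
i=12 t=3 v=6: DROP (t<13-1); WM=13
i=13 t=16 v=7: → [16,19),[15,18),[14,17); WM=15; [11,14) fires=1 [12,15) fires=2
i=14 t=17 v=2: → [17,20),[16,19),[15,18); WM=16; [13,16) fires=2
i=15 t=14 v=7: DROP (t<16-1); WM=16
i=16 t=21 v=7: → [21,24),[20,23),[19,22); WM=20; [14,17) fires=2 [15,18) fires=2 [16,19) fires=2 [17,20) fires=1
i=17 t=22 v=1: → [22,25),[21,24),[20,23); WM=21
i=18 t=18 v=2: DROP (t<21-1); WM=21
i=19 t=15 v=1: DROP (t<21-1); WM=21

11 12 15 18 19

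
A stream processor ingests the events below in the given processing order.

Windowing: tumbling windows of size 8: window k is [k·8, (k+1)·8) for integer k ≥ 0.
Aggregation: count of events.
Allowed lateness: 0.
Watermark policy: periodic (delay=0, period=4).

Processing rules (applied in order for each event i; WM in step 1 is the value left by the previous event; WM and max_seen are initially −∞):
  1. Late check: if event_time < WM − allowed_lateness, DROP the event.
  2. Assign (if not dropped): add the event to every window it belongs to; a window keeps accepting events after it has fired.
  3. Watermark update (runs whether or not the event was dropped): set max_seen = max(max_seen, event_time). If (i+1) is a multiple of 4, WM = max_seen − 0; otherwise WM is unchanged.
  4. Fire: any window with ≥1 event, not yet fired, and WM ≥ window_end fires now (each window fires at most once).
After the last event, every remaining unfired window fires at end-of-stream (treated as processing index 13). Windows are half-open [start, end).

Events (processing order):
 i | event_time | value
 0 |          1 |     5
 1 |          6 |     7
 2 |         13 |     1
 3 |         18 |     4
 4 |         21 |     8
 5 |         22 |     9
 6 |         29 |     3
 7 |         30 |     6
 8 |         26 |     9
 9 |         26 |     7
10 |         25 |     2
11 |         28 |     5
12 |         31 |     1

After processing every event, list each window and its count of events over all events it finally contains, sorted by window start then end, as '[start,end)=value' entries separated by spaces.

[0,8)=2 [8,16)=1 [16,24)=3 [24,32)=3

i=0 t=1 v=5: → [0,8); WM=−∞
i=1 t=6 v=7: → [0,8); WM=−∞
i=2 t=13 v=1: → [8,16); WM=−∞
i=3 t=18 v=4: → [16,24); WM=18; [0,8) fires=2 [8,16) fires=1
i=4 t=21 v=8: → [16,24); WM=18
i=5 t=22 v=9: → [16,24); WM=18
i=6 t=29 v=3: → [24,32); WM=18
i=7 t=30 v=6: → [24,32); WM=30; [16,24) fires=3
i=8 t=26 v=9: DROP (t<30-0); WM=30
i=9 t=26 v=7: DROP (t<30-0); WM=30
i=10 t=25 v=2: DROP (t<30-0); WM=30
i=11 t=28 v=5: DROP (t<30-0); WM=30
i=12 t=31 v=1: → [24,32); WM=30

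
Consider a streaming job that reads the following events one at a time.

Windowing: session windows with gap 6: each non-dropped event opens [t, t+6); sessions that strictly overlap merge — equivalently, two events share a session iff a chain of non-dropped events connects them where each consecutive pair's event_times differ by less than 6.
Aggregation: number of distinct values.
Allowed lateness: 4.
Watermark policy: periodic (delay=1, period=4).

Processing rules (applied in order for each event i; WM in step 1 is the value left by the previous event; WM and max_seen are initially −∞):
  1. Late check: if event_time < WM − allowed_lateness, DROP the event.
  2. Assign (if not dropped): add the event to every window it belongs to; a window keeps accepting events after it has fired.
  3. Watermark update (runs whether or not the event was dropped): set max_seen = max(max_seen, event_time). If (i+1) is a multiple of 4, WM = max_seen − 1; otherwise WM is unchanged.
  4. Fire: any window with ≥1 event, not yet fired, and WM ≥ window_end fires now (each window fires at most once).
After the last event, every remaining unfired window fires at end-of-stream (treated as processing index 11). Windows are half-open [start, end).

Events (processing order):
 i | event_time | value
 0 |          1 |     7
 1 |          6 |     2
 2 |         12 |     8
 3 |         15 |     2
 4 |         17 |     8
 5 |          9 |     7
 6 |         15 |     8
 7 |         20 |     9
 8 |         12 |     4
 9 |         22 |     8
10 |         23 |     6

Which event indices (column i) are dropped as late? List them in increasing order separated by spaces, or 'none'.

5 8

i=0 t=1 v=7: → [1,7); WM=−∞
i=1 t=6 v=2: → [1,12); WM=−∞
i=2 t=12 v=8: → [12,18); WM=−∞
i=3 t=15 v=2: → [12,21); WM=14
i=4 t=17 v=8: → [12,23); WM=14
i=5 t=9 v=7: DROP (t<14-4); WM=14
i=6 t=15 v=8: → [12,23); WM=14
i=7 t=20 v=9: → [12,26); WM=19
i=8 t=12 v=4: DROP (t<19-4); WM=19
i=9 t=22 v=8: → [12,28); WM=19
i=10 t=23 v=6: → [12,29); WM=19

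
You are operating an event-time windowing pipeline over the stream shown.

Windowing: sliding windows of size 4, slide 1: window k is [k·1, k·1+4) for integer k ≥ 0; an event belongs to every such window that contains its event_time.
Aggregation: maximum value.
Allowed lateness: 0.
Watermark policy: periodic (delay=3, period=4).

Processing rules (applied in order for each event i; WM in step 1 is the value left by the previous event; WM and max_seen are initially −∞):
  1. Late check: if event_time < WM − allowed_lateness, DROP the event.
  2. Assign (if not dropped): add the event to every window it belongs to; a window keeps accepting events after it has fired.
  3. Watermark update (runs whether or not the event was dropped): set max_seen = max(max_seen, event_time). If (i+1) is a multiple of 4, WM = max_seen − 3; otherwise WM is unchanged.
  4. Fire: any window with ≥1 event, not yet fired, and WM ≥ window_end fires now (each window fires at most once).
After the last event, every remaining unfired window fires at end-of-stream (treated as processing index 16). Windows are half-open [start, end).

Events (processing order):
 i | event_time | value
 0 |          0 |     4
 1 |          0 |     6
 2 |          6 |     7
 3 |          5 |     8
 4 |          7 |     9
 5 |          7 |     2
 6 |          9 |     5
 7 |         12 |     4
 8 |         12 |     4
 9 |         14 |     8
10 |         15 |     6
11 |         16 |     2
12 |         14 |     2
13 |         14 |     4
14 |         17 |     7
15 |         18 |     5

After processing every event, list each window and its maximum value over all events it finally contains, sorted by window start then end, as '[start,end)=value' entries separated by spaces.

[0,4)=6 [2,6)=8 [3,7)=8 [4,8)=9 [5,9)=9 [6,10)=9 [7,11)=9 [8,12)=5 [9,13)=5 [10,14)=4 [11,15)=8 [12,16)=8 [13,17)=8 [14,18)=8 [15,19)=7 [16,20)=7 [17,21)=7 [18,22)=5

i=0 t=0 v=4: → [0,4); WM=−∞
i=1 t=0 v=6: → [0,4); WM=−∞
i=2 t=6 v=7: → [6,10),[5,9),[4,8),[3,7); WM=−∞
i=3 t=5 v=8: → [5,9),[4,8),[3,7),[2,6); WM=3
i=4 t=7 v=9: → [7,11),[6,10),[5,9),[4,8); WM=3
i=5 t=7 v=2: → [7,11),[6,10),[5,9),[4,8); WM=3
i=6 t=9 v=5: → [9,13),[8,12),[7,11),[6,10); WM=3
i=7 t=12 v=4: → [12,16),[11,15),[10,14),[9,13); WM=9; [0,4) fires=6 [2,6) fires=8 [3,7) fires=8 [4,8) fires=9 [5,9) fires=9
i=8 t=12 v=4: → [12,16),[11,15),[10,14),[9,13); WM=9
i=9 t=14 v=8: → [14,18),[13,17),[12,16),[11,15); WM=9
i=10 t=15 v=6: → [15,19),[14,18),[13,17),[12,16); WM=9
i=11 t=16 v=2: → [16,20),[15,19),[14,18),[13,17); WM=13; [6,10) fires=9 [7,11) fires=9 [8,12) fires=5 [9,13) fires=5
i=12 t=14 v=2: → [14,18),[13,17),[12,16),[11,15); WM=13
i=13 t=14 v=4: → [14,18),[13,17),[12,16),[11,15); WM=13
i=14 t=17 v=7: → [17,21),[16,20),[15,19),[14,18); WM=13
i=15 t=18 v=5: → [18,22),[17,21),[16,20),[15,19); WM=15; [10,14) fires=4 [11,15) fires=8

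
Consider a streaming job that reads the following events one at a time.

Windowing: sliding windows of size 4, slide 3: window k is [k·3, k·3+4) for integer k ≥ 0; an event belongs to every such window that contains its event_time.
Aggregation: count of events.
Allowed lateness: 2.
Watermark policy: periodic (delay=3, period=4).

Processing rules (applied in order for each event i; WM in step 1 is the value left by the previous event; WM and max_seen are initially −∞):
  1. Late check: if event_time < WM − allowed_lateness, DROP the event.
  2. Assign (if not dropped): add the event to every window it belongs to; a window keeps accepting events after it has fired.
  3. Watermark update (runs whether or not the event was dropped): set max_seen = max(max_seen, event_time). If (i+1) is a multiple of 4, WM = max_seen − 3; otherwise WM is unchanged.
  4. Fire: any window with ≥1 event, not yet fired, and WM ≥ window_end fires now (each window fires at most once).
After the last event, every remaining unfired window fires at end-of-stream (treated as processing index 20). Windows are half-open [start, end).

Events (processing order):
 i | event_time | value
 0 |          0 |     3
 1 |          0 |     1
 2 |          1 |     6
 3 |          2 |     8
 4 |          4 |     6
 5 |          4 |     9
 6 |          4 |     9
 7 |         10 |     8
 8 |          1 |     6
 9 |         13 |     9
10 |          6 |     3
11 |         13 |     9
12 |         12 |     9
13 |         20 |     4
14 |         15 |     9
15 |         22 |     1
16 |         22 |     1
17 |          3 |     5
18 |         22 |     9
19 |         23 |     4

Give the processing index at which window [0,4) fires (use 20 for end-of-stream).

i=0 t=0 v=3: → [0,4); WM=−∞
i=1 t=0 v=1: → [0,4); WM=−∞
i=2 t=1 v=6: → [0,4); WM=−∞
i=3 t=2 v=8: → [0,4); WM=-1
i=4 t=4 v=6: → [3,7); WM=-1
i=5 t=4 v=9: → [3,7); WM=-1
i=6 t=4 v=9: → [3,7); WM=-1
i=7 t=10 v=8: → [9,13); WM=7; [0,4) fires=4 [3,7) fires=3
i=8 t=1 v=6: DROP (t<7-2); WM=7
i=9 t=13 v=9: → [12,16); WM=7
i=10 t=6 v=3: → [6,10),[3,7); WM=7
i=11 t=13 v=9: → [12,16); WM=10; [6,10) fires=1
i=12 t=12 v=9: → [12,16),[9,13); WM=10
i=13 t=20 v=4: → [18,22); WM=10
i=14 t=15 v=9: → [15,19),[12,16); WM=10
i=15 t=22 v=1: → [21,25); WM=19; [9,13) fires=2 [12,16) fires=4 [15,19) fires=1
i=16 t=22 v=1: → [21,25); WM=19
i=17 t=3 v=5: DROP (t<19-2); WM=19
i=18 t=22 v=9: → [21,25); WM=19
i=19 t=23 v=4: → [21,25); WM=20

7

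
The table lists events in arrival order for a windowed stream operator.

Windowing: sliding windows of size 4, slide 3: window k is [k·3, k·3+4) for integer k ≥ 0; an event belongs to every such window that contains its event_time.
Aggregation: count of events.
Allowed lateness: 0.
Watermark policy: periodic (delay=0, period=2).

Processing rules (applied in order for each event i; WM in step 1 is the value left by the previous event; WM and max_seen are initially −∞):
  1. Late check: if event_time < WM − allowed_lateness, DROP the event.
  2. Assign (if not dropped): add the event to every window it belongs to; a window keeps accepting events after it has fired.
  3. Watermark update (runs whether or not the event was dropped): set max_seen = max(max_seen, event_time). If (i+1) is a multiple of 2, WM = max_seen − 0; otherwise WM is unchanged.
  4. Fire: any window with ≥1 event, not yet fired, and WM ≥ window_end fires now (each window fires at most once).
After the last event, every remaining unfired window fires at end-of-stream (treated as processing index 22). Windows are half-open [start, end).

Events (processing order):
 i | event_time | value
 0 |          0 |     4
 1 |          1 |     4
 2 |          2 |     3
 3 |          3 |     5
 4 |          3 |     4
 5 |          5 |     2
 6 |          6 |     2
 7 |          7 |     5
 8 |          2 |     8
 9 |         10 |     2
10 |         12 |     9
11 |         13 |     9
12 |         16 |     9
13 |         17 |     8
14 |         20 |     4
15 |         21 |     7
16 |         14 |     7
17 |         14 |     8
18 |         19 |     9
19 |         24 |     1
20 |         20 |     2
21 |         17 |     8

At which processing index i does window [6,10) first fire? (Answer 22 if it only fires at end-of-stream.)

9

i=0 t=0 v=4: → [0,4); WM=−∞
i=1 t=1 v=4: → [0,4); WM=1
i=2 t=2 v=3: → [0,4); WM=1
i=3 t=3 v=5: → [3,7),[0,4); WM=3
i=4 t=3 v=4: → [3,7),[0,4); WM=3
i=5 t=5 v=2: → [3,7); WM=5; [0,4) fires=5
i=6 t=6 v=2: → [6,10),[3,7); WM=5
i=7 t=7 v=5: → [6,10); WM=7; [3,7) fires=4
i=8 t=2 v=8: DROP (t<7-0); WM=7
i=9 t=10 v=2: → [9,13); WM=10; [6,10) fires=2
i=10 t=12 v=9: → [12,16),[9,13); WM=10
i=11 t=13 v=9: → [12,16); WM=13; [9,13) fires=2
i=12 t=16 v=9: → [15,19); WM=13
i=13 t=17 v=8: → [15,19); WM=17; [12,16) fires=2
i=14 t=20 v=4: → [18,22); WM=17
i=15 t=21 v=7: → [21,25),[18,22); WM=21; [15,19) fires=2
i=16 t=14 v=7: DROP (t<21-0); WM=21
i=17 t=14 v=8: DROP (t<21-0); WM=21
i=18 t=19 v=9: DROP (t<21-0); WM=21
i=19 t=24 v=1: → [24,28),[21,25); WM=24; [18,22) fires=2
i=20 t=20 v=2: DROP (t<24-0); WM=24
i=21 t=17 v=8: DROP (t<24-0); WM=24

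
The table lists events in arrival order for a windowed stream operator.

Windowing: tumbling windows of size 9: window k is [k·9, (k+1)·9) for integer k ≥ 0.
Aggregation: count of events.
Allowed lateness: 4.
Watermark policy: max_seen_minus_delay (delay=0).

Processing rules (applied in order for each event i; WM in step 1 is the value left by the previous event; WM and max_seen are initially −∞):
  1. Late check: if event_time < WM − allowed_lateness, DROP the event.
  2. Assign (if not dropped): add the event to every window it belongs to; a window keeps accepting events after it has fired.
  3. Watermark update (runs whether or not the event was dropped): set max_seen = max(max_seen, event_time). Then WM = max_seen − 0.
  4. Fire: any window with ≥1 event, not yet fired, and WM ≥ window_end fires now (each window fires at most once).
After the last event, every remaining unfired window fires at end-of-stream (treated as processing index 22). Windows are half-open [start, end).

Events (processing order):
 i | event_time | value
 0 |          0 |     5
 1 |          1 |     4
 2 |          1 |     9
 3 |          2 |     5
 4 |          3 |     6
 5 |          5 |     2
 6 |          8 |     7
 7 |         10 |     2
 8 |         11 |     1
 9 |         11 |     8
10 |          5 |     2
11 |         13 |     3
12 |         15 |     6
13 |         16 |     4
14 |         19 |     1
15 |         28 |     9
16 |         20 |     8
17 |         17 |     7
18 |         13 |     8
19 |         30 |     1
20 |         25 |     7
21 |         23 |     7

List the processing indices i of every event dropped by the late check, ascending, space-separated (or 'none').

i=0 t=0 v=5: → [0,9); WM=0
i=1 t=1 v=4: → [0,9); WM=1
i=2 t=1 v=9: → [0,9); WM=1
i=3 t=2 v=5: → [0,9); WM=2
i=4 t=3 v=6: → [0,9); WM=3
i=5 t=5 v=2: → [0,9); WM=5
i=6 t=8 v=7: → [0,9); WM=8
i=7 t=10 v=2: → [9,18); WM=10; [0,9) fires=7
i=8 t=11 v=1: → [9,18); WM=11
i=9 t=11 v=8: → [9,18); WM=11
i=10 t=5 v=2: DROP (t<11-4); WM=11
i=11 t=13 v=3: → [9,18); WM=13
i=12 t=15 v=6: → [9,18); WM=15
i=13 t=16 v=4: → [9,18); WM=16
i=14 t=19 v=1: → [18,27); WM=19; [9,18) fires=6
i=15 t=28 v=9: → [27,36); WM=28; [18,27) fires=1
i=16 t=20 v=8: DROP (t<28-4); WM=28
i=17 t=17 v=7: DROP (t<28-4); WM=28
i=18 t=13 v=8: DROP (t<28-4); WM=28
i=19 t=30 v=1: → [27,36); WM=30
i=20 t=25 v=7: DROP (t<30-4); WM=30
i=21 t=23 v=7: DROP (t<30-4); WM=30

10 16 17 18 20 21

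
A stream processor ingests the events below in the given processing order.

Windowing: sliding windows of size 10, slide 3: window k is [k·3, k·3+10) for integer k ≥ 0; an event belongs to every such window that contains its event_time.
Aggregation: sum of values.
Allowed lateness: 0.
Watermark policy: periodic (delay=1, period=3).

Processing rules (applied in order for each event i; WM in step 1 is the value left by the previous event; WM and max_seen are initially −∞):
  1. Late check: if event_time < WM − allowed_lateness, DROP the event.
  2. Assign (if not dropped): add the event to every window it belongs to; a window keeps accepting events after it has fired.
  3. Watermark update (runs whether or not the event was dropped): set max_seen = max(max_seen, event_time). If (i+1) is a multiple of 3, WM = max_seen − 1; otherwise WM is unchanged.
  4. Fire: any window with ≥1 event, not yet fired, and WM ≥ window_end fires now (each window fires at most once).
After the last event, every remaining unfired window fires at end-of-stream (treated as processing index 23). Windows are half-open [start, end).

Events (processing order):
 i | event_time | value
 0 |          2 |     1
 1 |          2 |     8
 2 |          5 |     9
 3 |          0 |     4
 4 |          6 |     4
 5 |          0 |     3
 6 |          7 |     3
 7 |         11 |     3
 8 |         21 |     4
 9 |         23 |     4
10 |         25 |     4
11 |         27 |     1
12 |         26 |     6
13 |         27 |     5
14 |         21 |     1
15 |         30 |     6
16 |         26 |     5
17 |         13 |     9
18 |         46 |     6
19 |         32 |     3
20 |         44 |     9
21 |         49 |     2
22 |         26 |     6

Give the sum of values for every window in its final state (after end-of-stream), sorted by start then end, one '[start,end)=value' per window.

i=0 t=2 v=1: → [0,10); WM=−∞
i=1 t=2 v=8: → [0,10); WM=−∞
i=2 t=5 v=9: → [3,13),[0,10); WM=4
i=3 t=0 v=4: DROP (t<4-0); WM=4
i=4 t=6 v=4: → [6,16),[3,13),[0,10); WM=4
i=5 t=0 v=3: DROP (t<4-0); WM=5
i=6 t=7 v=3: → [6,16),[3,13),[0,10); WM=5
i=7 t=11 v=3: → [9,19),[6,16),[3,13); WM=5
i=8 t=21 v=4: → [21,31),[18,28),[15,25),[12,22); WM=20; [0,10) fires=25 [3,13) fires=19 [6,16) fires=10 [9,19) fires=3
i=9 t=23 v=4: → [21,31),[18,28),[15,25); WM=20
i=10 t=25 v=4: → [24,34),[21,31),[18,28); WM=20
i=11 t=27 v=1: → [27,37),[24,34),[21,31),[18,28); WM=26; [12,22) fires=4 [15,25) fires=8
i=12 t=26 v=6: → [24,34),[21,31),[18,28); WM=26
i=13 t=27 v=5: → [27,37),[24,34),[21,31),[18,28); WM=26
i=14 t=21 v=1: DROP (t<26-0); WM=26
i=15 t=30 v=6: → [30,40),[27,37),[24,34),[21,31); WM=26
i=16 t=26 v=5: → [24,34),[21,31),[18,28); WM=26
i=17 t=13 v=9: DROP (t<26-0); WM=29; [18,28) fires=29
i=18 t=46 v=6: → [45,55),[42,52),[39,49); WM=29
i=19 t=32 v=3: → [30,40),[27,37),[24,34); WM=29
i=20 t=44 v=9: → [42,52),[39,49),[36,46); WM=45; [21,31) fires=35 [24,34) fires=30 [27,37) fires=15 [30,40) fires=9
i=21 t=49 v=2: → [48,58),[45,55),[42,52); WM=45
i=22 t=26 v=6: DROP (t<45-0); WM=45

[0,10)=25 [3,13)=19 [6,16)=10 [9,19)=3 [12,22)=4 [15,25)=8 [18,28)=29 [21,31)=35 [24,34)=30 [27,37)=15 [30,40)=9 [36,46)=9 [39,49)=15 [42,52)=17 [45,55)=8 [48,58)=2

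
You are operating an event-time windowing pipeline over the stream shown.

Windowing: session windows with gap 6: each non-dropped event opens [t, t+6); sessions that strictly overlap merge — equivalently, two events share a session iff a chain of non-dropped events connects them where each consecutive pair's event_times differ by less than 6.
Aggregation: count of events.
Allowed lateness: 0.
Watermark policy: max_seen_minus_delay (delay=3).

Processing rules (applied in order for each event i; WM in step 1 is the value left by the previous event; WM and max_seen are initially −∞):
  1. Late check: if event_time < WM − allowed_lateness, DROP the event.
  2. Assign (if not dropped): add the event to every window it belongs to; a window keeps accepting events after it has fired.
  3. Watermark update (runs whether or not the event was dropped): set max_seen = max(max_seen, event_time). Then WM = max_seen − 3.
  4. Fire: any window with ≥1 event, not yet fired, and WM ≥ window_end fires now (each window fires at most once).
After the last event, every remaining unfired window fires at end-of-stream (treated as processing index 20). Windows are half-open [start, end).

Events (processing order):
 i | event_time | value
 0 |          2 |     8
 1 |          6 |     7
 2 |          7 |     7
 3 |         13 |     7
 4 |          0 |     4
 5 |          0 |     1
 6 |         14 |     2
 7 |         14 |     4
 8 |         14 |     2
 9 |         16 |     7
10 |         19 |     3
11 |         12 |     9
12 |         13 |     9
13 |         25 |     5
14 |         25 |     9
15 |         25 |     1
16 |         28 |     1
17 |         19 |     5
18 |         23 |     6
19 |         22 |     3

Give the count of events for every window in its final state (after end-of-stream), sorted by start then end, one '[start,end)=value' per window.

i=0 t=2 v=8: → [2,8); WM=-1
i=1 t=6 v=7: → [2,12); WM=3
i=2 t=7 v=7: → [2,13); WM=4
i=3 t=13 v=7: → [13,19); WM=10
i=4 t=0 v=4: DROP (t<10-0); WM=10
i=5 t=0 v=1: DROP (t<10-0); WM=10
i=6 t=14 v=2: → [13,20); WM=11
i=7 t=14 v=4: → [13,20); WM=11
i=8 t=14 v=2: → [13,20); WM=11
i=9 t=16 v=7: → [13,22); WM=13
i=10 t=19 v=3: → [13,25); WM=16
i=11 t=12 v=9: DROP (t<16-0); WM=16
i=12 t=13 v=9: DROP (t<16-0); WM=16
i=13 t=25 v=5: → [25,31); WM=22
i=14 t=25 v=9: → [25,31); WM=22
i=15 t=25 v=1: → [25,31); WM=22
i=16 t=28 v=1: → [25,34); WM=25
i=17 t=19 v=5: DROP (t<25-0); WM=25
i=18 t=23 v=6: DROP (t<25-0); WM=25
i=19 t=22 v=3: DROP (t<25-0); WM=25

[2,13)=3 [13,25)=6 [25,34)=4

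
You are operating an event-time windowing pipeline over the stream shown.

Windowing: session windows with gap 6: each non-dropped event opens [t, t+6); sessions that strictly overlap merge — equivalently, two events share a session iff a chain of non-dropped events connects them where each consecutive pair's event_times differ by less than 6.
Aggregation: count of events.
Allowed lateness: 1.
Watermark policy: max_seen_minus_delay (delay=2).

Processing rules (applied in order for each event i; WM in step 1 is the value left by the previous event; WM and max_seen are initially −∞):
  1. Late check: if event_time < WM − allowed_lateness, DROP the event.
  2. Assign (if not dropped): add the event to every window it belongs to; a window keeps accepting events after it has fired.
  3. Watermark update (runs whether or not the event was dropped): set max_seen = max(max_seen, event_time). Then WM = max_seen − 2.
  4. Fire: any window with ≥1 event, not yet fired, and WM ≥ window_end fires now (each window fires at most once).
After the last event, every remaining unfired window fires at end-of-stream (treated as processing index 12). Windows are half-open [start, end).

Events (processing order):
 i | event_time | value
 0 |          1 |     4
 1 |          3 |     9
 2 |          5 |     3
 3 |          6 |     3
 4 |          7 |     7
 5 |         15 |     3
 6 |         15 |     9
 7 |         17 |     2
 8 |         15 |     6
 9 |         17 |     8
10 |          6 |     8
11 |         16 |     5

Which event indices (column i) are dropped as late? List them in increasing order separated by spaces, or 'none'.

i=0 t=1 v=4: → [1,7); WM=-1
i=1 t=3 v=9: → [1,9); WM=1
i=2 t=5 v=3: → [1,11); WM=3
i=3 t=6 v=3: → [1,12); WM=4
i=4 t=7 v=7: → [1,13); WM=5
i=5 t=15 v=3: → [15,21); WM=13
i=6 t=15 v=9: → [15,21); WM=13
i=7 t=17 v=2: → [15,23); WM=15
i=8 t=15 v=6: → [15,23); WM=15
i=9 t=17 v=8: → [15,23); WM=15
i=10 t=6 v=8: DROP (t<15-1); WM=15
i=11 t=16 v=5: → [15,23); WM=15

10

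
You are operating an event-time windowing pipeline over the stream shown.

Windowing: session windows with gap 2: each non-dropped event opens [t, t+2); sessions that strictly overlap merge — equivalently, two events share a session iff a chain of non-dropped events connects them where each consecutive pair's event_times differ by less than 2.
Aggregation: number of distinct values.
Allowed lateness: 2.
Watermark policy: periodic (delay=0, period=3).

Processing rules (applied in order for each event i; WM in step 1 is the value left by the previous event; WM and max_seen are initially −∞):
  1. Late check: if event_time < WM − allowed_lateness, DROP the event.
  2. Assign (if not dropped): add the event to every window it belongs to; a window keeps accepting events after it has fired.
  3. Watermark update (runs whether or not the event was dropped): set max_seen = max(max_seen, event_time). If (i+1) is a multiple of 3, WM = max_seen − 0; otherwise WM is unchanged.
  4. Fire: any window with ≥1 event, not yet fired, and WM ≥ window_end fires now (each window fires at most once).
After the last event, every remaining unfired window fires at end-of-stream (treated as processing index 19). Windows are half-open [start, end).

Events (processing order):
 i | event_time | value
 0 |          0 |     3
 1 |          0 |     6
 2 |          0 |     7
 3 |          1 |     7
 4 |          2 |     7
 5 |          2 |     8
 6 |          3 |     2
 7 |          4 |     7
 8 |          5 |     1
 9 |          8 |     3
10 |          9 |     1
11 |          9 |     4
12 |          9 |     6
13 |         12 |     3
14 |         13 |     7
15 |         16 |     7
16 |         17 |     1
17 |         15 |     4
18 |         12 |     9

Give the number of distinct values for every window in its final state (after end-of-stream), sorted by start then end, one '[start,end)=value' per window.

[0,7)=6 [8,11)=4 [12,15)=2 [15,19)=3

i=0 t=0 v=3: → [0,2); WM=−∞
i=1 t=0 v=6: → [0,2); WM=−∞
i=2 t=0 v=7: → [0,2); WM=0
i=3 t=1 v=7: → [0,3); WM=0
i=4 t=2 v=7: → [0,4); WM=0
i=5 t=2 v=8: → [0,4); WM=2
i=6 t=3 v=2: → [0,5); WM=2
i=7 t=4 v=7: → [0,6); WM=2
i=8 t=5 v=1: → [0,7); WM=5
i=9 t=8 v=3: → [8,10); WM=5
i=10 t=9 v=1: → [8,11); WM=5
i=11 t=9 v=4: → [8,11); WM=9
i=12 t=9 v=6: → [8,11); WM=9
i=13 t=12 v=3: → [12,14); WM=9
i=14 t=13 v=7: → [12,15); WM=13
i=15 t=16 v=7: → [16,18); WM=13
i=16 t=17 v=1: → [16,19); WM=13
i=17 t=15 v=4: → [15,19); WM=17
i=18 t=12 v=9: DROP (t<17-2); WM=17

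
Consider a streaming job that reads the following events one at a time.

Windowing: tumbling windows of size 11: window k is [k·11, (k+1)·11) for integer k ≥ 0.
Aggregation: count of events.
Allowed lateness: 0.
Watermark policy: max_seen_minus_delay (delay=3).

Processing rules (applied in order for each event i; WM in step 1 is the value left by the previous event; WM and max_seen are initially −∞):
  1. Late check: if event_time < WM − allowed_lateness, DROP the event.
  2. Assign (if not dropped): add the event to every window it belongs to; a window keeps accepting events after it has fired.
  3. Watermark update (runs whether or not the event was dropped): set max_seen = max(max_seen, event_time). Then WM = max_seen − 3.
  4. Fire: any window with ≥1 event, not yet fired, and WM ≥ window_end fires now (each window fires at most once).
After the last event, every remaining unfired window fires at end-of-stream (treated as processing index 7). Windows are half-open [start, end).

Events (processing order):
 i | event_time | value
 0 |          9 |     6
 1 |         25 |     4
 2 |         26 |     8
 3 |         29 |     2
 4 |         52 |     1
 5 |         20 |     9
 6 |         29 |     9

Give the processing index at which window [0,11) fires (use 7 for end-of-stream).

1

i=0 t=9 v=6: → [0,11); WM=6
i=1 t=25 v=4: → [22,33); WM=22; [0,11) fires=1
i=2 t=26 v=8: → [22,33); WM=23
i=3 t=29 v=2: → [22,33); WM=26
i=4 t=52 v=1: → [44,55); WM=49; [22,33) fires=3
i=5 t=20 v=9: DROP (t<49-0); WM=49
i=6 t=29 v=9: DROP (t<49-0); WM=49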